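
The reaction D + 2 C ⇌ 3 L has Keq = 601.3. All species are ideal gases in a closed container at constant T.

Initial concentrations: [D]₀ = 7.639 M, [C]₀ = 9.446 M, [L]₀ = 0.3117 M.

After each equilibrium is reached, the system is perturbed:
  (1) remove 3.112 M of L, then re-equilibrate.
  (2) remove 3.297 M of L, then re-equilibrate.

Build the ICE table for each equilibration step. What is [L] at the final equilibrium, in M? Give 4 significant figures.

[L]_eq = 7.38 M

Q₀ = 4.4430e-05 vs Keq = 601.3 ⇒ Q<K, forward
Step 1:
                  D         C         L
  init        7.639     9.446    0.3117
  Δ           -4.21    -8.421     12.63
  eq          3.429     1.025     12.94
  solve Keq expr → x = 4.21; check Q = 601.3
Then remove 3.112 M of L.
Step 2:
                  D         C         L
  init        3.429     1.025     9.831
  Δ         -0.1431   -0.2861    0.4292
  eq          3.286    0.7393     10.26
  solve Keq expr → x = 0.1431; check Q = 601.3
Then remove 3.297 M of L.
Step 3:
                  D         C         L
  init        3.286    0.7393     6.963
  Δ         -0.1392   -0.2784    0.4176
  eq          3.146    0.4609      7.38
  solve Keq expr → x = 0.1392; check Q = 601.3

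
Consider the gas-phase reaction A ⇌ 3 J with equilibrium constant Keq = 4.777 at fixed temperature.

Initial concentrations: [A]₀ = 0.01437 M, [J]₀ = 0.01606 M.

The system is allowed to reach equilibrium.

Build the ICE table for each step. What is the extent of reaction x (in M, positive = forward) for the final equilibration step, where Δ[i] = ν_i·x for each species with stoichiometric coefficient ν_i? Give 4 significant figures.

Q₀ = 2.8826e-04 vs Keq = 4.777 ⇒ Q<K, forward
Step 1:
                    A           J
  I           0.01437     0.01606
  C          -0.01433     0.04298
  E        4.3082e-05     0.05904
  solve Keq expr → x = 0.01433; check Q = 4.777

x = 0.01433 M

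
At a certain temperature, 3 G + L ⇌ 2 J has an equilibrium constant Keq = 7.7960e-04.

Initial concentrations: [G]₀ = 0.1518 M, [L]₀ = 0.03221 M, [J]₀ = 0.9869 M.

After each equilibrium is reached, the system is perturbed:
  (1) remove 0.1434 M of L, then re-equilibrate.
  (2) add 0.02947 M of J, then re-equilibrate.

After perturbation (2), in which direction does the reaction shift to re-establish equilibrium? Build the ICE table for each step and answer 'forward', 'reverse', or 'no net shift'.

Direction: reverse

Q₀ = 8645 vs Keq = 7.7960e-04 ⇒ Q>K, reverse
Step 1:
                    G           L           J
  I            0.1518     0.03221      0.9869
  C             1.422      0.4739     -0.9477
  E             1.573      0.5061      0.0392
  solve Keq expr → x = -0.4739; check Q = 7.7960e-04
Then remove 0.1434 M of L.
Step 2:
                    G           L           J
  I             1.573      0.3627      0.0392
  C          0.008429     0.00281   -0.005619
  E             1.582      0.3655     0.03358
  solve Keq expr → x = -0.00281; check Q = 7.7960e-04
Then add 0.02947 M of J.
Step 3:
                    G           L           J
  I             1.582      0.3655     0.06305
  C           0.04125     0.01375     -0.0275
  E             1.623      0.3792     0.03555
  solve Keq expr → x = -0.01375; check Q = 7.7960e-04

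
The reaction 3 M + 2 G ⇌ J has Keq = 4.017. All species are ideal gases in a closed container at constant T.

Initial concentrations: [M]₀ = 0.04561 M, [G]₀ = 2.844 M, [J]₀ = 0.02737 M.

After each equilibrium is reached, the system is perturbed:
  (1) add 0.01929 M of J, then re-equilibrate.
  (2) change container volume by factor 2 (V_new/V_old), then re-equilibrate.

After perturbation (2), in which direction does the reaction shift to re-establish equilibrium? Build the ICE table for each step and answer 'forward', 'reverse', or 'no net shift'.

Q₀ = 35.66 vs Keq = 4.017 ⇒ Q>K, reverse
Step 1:
                  M         G         J
  I         0.04561     2.844   0.02737
  C         0.03336   0.02224  -0.01112
  E         0.07897     2.866   0.01625
  solve Keq expr → x = -0.01112; check Q = 4.017
Then add 0.01929 M of J.
Step 2:
                  M         G         J
  I         0.07897     2.866   0.03554
  C         0.01737   0.01158 -0.005791
  E         0.09634     2.878   0.02975
  solve Keq expr → x = -0.005791; check Q = 4.017
Then change container volume by factor 2 (V_new/V_old).
Step 3:
                  M         G         J
  I         0.04817     1.439   0.01487
  C         0.03159   0.02106  -0.01053
  E         0.07976      1.46  0.004345
  solve Keq expr → x = -0.01053; check Q = 4.017

Direction: reverse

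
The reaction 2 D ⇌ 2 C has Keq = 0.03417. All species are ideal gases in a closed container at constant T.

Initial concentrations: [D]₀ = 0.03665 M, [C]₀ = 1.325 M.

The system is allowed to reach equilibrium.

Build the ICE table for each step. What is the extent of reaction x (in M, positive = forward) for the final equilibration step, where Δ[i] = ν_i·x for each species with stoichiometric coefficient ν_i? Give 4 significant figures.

Q₀ = 1307 vs Keq = 0.03417 ⇒ Q>K, reverse
Step 1:
                  D         C
  init      0.03665     1.325
  Δ           1.113    -1.113
  eq          1.149    0.2124
  solve Keq expr → x = -0.5563; check Q = 0.03417

x = -0.5563 M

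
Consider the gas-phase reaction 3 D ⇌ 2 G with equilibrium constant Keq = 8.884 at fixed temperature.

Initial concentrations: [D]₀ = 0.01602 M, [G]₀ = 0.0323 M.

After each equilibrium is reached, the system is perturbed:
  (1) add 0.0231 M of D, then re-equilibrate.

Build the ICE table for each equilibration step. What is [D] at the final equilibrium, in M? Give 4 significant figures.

[D]_eq = 0.04495 M

Q₀ = 253.8 vs Keq = 8.884 ⇒ Q>K, reverse
Step 1:
                  D         G
  Initial   0.01602    0.0323
  Change    0.01907  -0.01271
  Equil     0.03509   0.01959
  solve Keq expr → x = -0.006355; check Q = 8.884
Then add 0.0231 M of D.
Step 2:
                  D         G
  Initial   0.05819   0.01959
  Change   -0.01323  0.008821
  Equil     0.04495   0.02841
  solve Keq expr → x = 0.00441; check Q = 8.884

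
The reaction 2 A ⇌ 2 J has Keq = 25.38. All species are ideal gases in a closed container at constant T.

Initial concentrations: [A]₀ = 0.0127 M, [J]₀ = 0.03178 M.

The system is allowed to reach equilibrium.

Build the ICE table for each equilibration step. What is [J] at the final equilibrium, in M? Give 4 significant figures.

Q₀ = 6.262 vs Keq = 25.38 ⇒ Q<K, forward
Step 1:
                    A           J
  I            0.0127     0.03178
  C         -0.005333    0.005333
  E          0.007367     0.03711
  solve Keq expr → x = 0.002667; check Q = 25.38

[J]_eq = 0.03711 M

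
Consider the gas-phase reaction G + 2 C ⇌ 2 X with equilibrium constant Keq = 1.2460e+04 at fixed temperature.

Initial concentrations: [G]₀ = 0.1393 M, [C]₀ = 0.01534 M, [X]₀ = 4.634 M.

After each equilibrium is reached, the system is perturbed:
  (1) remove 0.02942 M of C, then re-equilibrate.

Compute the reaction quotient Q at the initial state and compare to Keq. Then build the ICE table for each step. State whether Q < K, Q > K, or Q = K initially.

Q₀ = 6.5510e+05 vs Keq = 1.2460e+04 ⇒ Q>K, reverse
Step 1:
                    G           C           X
  init         0.1393     0.01534       4.634
  Δ           0.04044     0.08087    -0.08087
  eq           0.1797     0.09621       4.553
  solve Keq expr → x = -0.04044; check Q = 1.2460e+04
Then remove 0.02942 M of C.
Step 2:
                    G           C           X
  init         0.1797     0.06679       4.553
  Δ           0.01282     0.02564    -0.02564
  eq           0.1926     0.09243       4.527
  solve Keq expr → x = -0.01282; check Q = 1.2460e+04

Q₀ = 6.5510e+05; Q > K (proceeds reverse)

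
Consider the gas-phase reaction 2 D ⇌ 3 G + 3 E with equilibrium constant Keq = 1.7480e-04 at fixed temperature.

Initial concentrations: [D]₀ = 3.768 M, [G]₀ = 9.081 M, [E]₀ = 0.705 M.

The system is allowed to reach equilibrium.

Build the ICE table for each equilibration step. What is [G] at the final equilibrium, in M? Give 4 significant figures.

Q₀ = 18.48 vs Keq = 1.7480e-04 ⇒ Q>K, reverse
Step 1:
                  D         G         E
  init        3.768     9.081     0.705
  Δ          0.4584   -0.6876   -0.6876
  eq          4.226     8.393   0.01741
  solve Keq expr → x = -0.2292; check Q = 1.7480e-04

[G]_eq = 8.393 M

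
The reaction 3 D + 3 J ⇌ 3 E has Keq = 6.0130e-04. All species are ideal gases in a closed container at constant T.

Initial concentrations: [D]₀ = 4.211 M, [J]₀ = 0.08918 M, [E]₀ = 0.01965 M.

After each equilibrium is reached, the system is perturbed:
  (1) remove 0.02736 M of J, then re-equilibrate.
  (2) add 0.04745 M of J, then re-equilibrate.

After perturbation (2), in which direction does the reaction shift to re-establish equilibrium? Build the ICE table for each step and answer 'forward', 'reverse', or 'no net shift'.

Q₀ = 1.4326e-04 vs Keq = 6.0130e-04 ⇒ Q<K, forward
Step 1:
                  D         J         E
  Initial     4.211   0.08918   0.01965
  Change  -0.008844 -0.008844  0.008844
  Equil       4.202   0.08034   0.02849
  solve Keq expr → x = 0.002948; check Q = 6.0130e-04
Then remove 0.02736 M of J.
Step 2:
                  D         J         E
  Initial     4.202   0.05298   0.02849
  Change   0.007137  0.007137 -0.007137
  Equil       4.209   0.06011   0.02136
  solve Keq expr → x = -0.002379; check Q = 6.0130e-04
Then add 0.04745 M of J.
Step 3:
                  D         J         E
  Initial     4.209    0.1076   0.02136
  Change   -0.01237  -0.01237   0.01237
  Equil       4.197    0.0952   0.03372
  solve Keq expr → x = 0.004122; check Q = 6.0130e-04

Direction: forward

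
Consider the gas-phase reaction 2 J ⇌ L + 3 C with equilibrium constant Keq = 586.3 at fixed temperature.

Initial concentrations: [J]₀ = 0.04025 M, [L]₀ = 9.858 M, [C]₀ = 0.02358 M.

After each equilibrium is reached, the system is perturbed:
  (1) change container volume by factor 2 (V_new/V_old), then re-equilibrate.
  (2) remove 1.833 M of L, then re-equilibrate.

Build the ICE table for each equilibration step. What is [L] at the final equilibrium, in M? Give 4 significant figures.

[L]_eq = 3.106 M

Q₀ = 0.07978 vs Keq = 586.3 ⇒ Q<K, forward
Step 1:
                   J          L          C
  I          0.04025      9.858    0.02358
  C         -0.03734    0.01867      0.056
  E         0.002914      9.877    0.07958
  solve Keq expr → x = 0.01867; check Q = 586.3
Then change container volume by factor 2 (V_new/V_old).
Step 2:
                   J          L          C
  I         0.001457      4.938    0.03979
  C       -6.9946e-04 3.4973e-04   0.001049
  E       7.5752e-04      4.939    0.04084
  solve Keq expr → x = 3.4973e-04; check Q = 586.3
Then remove 1.833 M of L.
Step 3:
                   J          L          C
  I       7.5752e-04      3.106    0.04084
  C       -1.5177e-04 7.5885e-05 2.2765e-04
  E       6.0575e-04      3.106    0.04107
  solve Keq expr → x = 7.5885e-05; check Q = 586.3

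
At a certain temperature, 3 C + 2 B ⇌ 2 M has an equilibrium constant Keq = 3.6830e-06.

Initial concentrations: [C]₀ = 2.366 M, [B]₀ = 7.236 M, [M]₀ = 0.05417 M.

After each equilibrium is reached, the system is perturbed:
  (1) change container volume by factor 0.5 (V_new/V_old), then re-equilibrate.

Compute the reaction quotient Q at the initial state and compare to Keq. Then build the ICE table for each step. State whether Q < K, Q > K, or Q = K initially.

Q₀ = 4.2313e-06; Q > K (proceeds reverse)

Q₀ = 4.2313e-06 vs Keq = 3.6830e-06 ⇒ Q>K, reverse
Step 1:
                   C          B          M
  init         2.366      7.236    0.05417
  Δ         0.005163   0.003442  -0.003442
  eq           2.371      7.239    0.05073
  solve Keq expr → x = -0.001721; check Q = 3.6830e-06
Then change container volume by factor 0.5 (V_new/V_old).
Step 2:
                   C          B          M
  init         4.742      14.48     0.1015
  Δ          -0.2414    -0.1609     0.1609
  eq           4.501      14.32     0.2624
  solve Keq expr → x = 0.08046; check Q = 3.6830e-06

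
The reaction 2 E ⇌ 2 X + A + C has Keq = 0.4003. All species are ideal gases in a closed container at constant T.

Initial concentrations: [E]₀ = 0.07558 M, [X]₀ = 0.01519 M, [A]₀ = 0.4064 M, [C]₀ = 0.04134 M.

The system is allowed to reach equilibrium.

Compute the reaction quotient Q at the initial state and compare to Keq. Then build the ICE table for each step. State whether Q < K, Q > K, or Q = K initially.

Q₀ = 6.7862e-04; Q < K (proceeds forward)

Q₀ = 6.7862e-04 vs Keq = 0.4003 ⇒ Q<K, forward
Step 1:
                   E          X          A          C
  init       0.07558    0.01519     0.4064    0.04134
  Δ         -0.05604    0.05604    0.02802    0.02802
  eq         0.01954    0.07123     0.4344    0.06936
  solve Keq expr → x = 0.02802; check Q = 0.4003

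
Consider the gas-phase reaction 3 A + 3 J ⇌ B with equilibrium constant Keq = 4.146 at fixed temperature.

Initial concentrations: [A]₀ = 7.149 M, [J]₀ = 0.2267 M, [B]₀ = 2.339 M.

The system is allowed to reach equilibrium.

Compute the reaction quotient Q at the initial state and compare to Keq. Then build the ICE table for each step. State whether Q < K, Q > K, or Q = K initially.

Q₀ = 0.5495 vs Keq = 4.146 ⇒ Q<K, forward
Step 1:
                    A           J           B
  Initial       7.149      0.2267       2.339
  Change      -0.1087     -0.1087     0.03624
  Equil          7.04       0.118       2.375
  solve Keq expr → x = 0.03624; check Q = 4.146

Q₀ = 0.5495; Q < K (proceeds forward)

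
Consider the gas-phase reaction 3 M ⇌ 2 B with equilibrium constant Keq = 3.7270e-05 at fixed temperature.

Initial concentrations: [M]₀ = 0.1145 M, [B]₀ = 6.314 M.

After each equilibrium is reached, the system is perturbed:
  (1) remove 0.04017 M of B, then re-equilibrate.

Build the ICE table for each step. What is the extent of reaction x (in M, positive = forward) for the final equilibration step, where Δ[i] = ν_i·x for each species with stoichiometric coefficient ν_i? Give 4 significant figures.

Q₀ = 2.6558e+04 vs Keq = 3.7270e-05 ⇒ Q>K, reverse
Step 1:
                    M           B
  init         0.1145       6.314
  Δ              9.21       -6.14
  eq            9.325      0.1738
  solve Keq expr → x = -3.07; check Q = 3.7270e-05
Then remove 0.04017 M of B.
Step 2:
                    M           B
  init          9.325      0.1337
  Δ          -0.05783     0.03856
  eq            9.267      0.1722
  solve Keq expr → x = 0.01928; check Q = 3.7270e-05

x = 0.01928 M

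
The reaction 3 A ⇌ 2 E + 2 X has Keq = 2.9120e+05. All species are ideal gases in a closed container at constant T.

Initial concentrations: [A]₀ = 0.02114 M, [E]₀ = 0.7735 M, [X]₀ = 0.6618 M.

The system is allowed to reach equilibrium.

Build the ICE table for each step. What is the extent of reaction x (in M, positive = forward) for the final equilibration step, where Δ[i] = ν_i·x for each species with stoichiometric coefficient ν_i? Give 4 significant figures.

Q₀ = 2.7737e+04 vs Keq = 2.9120e+05 ⇒ Q<K, forward
Step 1:
                  A         E         X
  I         0.02114    0.7735    0.6618
  C        -0.01135  0.007566  0.007566
  E        0.009791    0.7811    0.6694
  solve Keq expr → x = 0.003783; check Q = 2.9120e+05

x = 0.003783 M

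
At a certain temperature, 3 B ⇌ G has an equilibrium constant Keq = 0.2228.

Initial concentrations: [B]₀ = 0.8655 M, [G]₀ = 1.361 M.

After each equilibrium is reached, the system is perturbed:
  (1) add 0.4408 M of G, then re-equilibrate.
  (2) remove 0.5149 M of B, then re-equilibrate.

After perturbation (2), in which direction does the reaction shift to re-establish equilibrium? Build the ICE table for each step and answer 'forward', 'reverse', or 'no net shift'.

Q₀ = 2.099 vs Keq = 0.2228 ⇒ Q>K, reverse
Step 1:
                  B         G
  Initial    0.8655     1.361
  Change     0.8293   -0.2764
  Equil       1.695     1.085
  solve Keq expr → x = -0.2764; check Q = 0.2228
Then add 0.4408 M of G.
Step 2:
                  B         G
  Initial     1.695     1.525
  Change      0.179  -0.05966
  Equil       1.874     1.466
  solve Keq expr → x = -0.05966; check Q = 0.2228
Then remove 0.5149 M of B.
Step 3:
                  B         G
  Initial     1.359     1.466
  Change     0.4488   -0.1496
  Equil       1.808     1.316
  solve Keq expr → x = -0.1496; check Q = 0.2228

Direction: reverse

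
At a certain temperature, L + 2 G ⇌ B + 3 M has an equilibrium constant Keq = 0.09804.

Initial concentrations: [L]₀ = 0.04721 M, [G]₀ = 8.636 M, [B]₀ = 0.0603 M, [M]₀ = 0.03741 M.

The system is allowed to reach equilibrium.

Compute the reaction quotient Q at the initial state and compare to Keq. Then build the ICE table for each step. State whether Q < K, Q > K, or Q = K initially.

Q₀ = 8.9665e-07; Q < K (proceeds forward)

Q₀ = 8.9665e-07 vs Keq = 0.09804 ⇒ Q<K, forward
Step 1:
                    L           G           B           M
  I           0.04721       8.636      0.0603     0.03741
  C          -0.04712    -0.09425     0.04712      0.1414
  E        8.5818e-05       8.542      0.1074      0.1788
  solve Keq expr → x = 0.04712; check Q = 0.09804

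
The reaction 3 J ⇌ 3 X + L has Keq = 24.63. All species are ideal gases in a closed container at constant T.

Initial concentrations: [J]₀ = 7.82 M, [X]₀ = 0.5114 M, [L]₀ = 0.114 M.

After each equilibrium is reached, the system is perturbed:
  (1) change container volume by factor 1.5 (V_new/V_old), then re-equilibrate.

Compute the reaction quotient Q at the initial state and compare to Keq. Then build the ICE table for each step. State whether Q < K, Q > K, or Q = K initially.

Q₀ = 3.1884e-05; Q < K (proceeds forward)

Q₀ = 3.1884e-05 vs Keq = 24.63 ⇒ Q<K, forward
Step 1:
                  J         X         L
  I            7.82    0.5114     0.114
  C          -5.335     5.335     1.778
  E           2.485     5.846     1.892
  solve Keq expr → x = 1.778; check Q = 24.63
Then change container volume by factor 1.5 (V_new/V_old).
Step 2:
                  J         X         L
  I           1.657     3.897     1.261
  C         -0.1395    0.1395   0.04649
  E           1.517     4.037     1.308
  solve Keq expr → x = 0.04649; check Q = 24.63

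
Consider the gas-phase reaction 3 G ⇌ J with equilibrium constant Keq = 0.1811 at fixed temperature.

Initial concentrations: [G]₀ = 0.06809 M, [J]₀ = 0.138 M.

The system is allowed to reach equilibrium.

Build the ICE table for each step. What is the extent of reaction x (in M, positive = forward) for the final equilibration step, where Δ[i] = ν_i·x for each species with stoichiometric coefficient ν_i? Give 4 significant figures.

x = -0.1229 M

Q₀ = 437.1 vs Keq = 0.1811 ⇒ Q>K, reverse
Step 1:
                  G         J
  I         0.06809     0.138
  C          0.3687   -0.1229
  E          0.4368   0.01509
  solve Keq expr → x = -0.1229; check Q = 0.1811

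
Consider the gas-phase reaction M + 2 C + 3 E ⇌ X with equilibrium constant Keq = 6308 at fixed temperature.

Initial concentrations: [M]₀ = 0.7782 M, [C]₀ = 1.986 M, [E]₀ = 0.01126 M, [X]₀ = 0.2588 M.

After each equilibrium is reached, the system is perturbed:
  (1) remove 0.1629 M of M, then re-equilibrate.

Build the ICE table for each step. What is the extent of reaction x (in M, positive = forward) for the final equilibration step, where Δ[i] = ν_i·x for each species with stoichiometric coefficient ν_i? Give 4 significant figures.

Q₀ = 5.9061e+04 vs Keq = 6308 ⇒ Q>K, reverse
Step 1:
                    M           C           E           X
  Initial      0.7782       1.986     0.01126      0.2588
  Change     0.004081    0.008161     0.01224   -0.004081
  Equil        0.7823       1.994      0.0235      0.2547
  solve Keq expr → x = -0.004081; check Q = 6308
Then remove 0.1629 M of M.
Step 2:
                    M           C           E           X
  Initial      0.6194       1.994      0.0235      0.2547
  Change   6.2085e-04    0.001242    0.001863 -6.2085e-04
  Equil          0.62       1.995     0.02536      0.2541
  solve Keq expr → x = -6.2085e-04; check Q = 6308

x = -6.2085e-04 M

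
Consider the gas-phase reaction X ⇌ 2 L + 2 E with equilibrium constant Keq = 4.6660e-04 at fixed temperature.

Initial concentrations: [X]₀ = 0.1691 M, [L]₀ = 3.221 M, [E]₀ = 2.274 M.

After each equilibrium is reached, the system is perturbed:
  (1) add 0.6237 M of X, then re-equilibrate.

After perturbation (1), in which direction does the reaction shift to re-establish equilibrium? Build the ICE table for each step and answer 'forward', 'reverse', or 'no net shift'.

Direction: forward

Q₀ = 317.3 vs Keq = 4.6660e-04 ⇒ Q>K, reverse
Step 1:
                    X           L           E
  I            0.1691       3.221       2.274
  C             1.124      -2.249      -2.249
  E             1.293      0.9723     0.02527
  solve Keq expr → x = -1.124; check Q = 4.6660e-04
Then add 0.6237 M of X.
Step 2:
                    X           L           E
  I             1.917      0.9723     0.02527
  C         -0.002653    0.005306    0.005306
  E             1.915      0.9776     0.03057
  solve Keq expr → x = 0.002653; check Q = 4.6660e-04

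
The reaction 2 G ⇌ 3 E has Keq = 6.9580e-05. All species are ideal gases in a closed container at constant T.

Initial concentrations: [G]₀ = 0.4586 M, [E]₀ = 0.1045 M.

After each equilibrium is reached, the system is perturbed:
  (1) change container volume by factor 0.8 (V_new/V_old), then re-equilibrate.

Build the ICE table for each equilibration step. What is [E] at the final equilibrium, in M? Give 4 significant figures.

[E]_eq = 0.03054 M

Q₀ = 0.005426 vs Keq = 6.9580e-05 ⇒ Q>K, reverse
Step 1:
                    G           E
  Initial      0.4586      0.1045
  Change      0.05215    -0.07822
  Equil        0.5107     0.02628
  solve Keq expr → x = -0.02607; check Q = 6.9580e-05
Then change container volume by factor 0.8 (V_new/V_old).
Step 2:
                    G           E
  Initial      0.6384     0.03285
  Change     0.001537   -0.002306
  Equil          0.64     0.03054
  solve Keq expr → x = -7.6862e-04; check Q = 6.9580e-05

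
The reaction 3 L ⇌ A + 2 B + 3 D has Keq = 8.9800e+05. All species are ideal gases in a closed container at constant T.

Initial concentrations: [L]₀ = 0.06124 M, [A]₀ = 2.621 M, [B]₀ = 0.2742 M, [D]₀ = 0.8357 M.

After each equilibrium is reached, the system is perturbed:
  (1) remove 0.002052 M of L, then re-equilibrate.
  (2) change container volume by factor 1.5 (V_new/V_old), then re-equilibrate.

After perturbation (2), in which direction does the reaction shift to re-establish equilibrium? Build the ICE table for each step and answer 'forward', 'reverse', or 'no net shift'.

Q₀ = 500.8 vs Keq = 8.9800e+05 ⇒ Q<K, forward
Step 1:
                  L         A         B         D
  Initial   0.06124     2.621    0.2742    0.8357
  Change   -0.05538   0.01846   0.03692   0.05538
  Equil    0.005861     2.639    0.3111    0.8911
  solve Keq expr → x = 0.01846; check Q = 8.9800e+05
Then remove 0.002052 M of L.
Step 2:
                  L         A         B         D
  Initial  0.003809     2.639    0.3111    0.8911
  Change   0.002021 -6.7377e-04 -0.001348 -0.002021
  Equil     0.00583     2.639    0.3098    0.8891
  solve Keq expr → x = -6.7377e-04; check Q = 8.9800e+05
Then change container volume by factor 1.5 (V_new/V_old).
Step 3:
                  L         A         B         D
  Initial  0.003887     1.759    0.2065    0.5927
  Change  -0.001283 4.2752e-04 8.5505e-04  0.001283
  Equil    0.002604      1.76    0.2074     0.594
  solve Keq expr → x = 4.2752e-04; check Q = 8.9800e+05

Direction: forward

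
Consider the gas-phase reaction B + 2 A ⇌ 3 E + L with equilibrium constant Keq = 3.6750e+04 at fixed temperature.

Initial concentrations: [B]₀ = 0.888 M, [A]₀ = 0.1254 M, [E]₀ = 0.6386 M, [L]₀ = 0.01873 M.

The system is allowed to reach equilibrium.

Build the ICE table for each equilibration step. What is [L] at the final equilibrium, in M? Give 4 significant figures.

Q₀ = 0.3493 vs Keq = 3.6750e+04 ⇒ Q<K, forward
Step 1:
                   B          A          E          L
  init         0.888     0.1254     0.6386    0.01873
  Δ         -0.06209    -0.1242     0.1863    0.06209
  eq          0.8259   0.001222     0.8249    0.08082
  solve Keq expr → x = 0.06209; check Q = 3.6750e+04

[L]_eq = 0.08082 M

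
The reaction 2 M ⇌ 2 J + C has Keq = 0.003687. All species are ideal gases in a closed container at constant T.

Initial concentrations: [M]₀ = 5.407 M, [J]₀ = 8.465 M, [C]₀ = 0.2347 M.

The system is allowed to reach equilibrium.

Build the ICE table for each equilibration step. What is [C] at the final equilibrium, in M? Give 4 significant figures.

[C]_eq = 0.001987 M

Q₀ = 0.5752 vs Keq = 0.003687 ⇒ Q>K, reverse
Step 1:
                  M         J         C
  I           5.407     8.465    0.2347
  C          0.4654   -0.4654   -0.2327
  E           5.872         8  0.001987
  solve Keq expr → x = -0.2327; check Q = 0.003687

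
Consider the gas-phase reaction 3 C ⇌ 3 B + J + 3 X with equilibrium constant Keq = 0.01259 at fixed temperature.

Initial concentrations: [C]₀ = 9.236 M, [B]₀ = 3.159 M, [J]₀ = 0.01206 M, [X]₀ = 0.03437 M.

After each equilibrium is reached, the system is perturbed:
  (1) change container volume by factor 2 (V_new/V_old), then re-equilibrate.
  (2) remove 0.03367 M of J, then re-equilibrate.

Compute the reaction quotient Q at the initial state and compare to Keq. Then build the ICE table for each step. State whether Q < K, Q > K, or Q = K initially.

Q₀ = 1.9592e-08; Q < K (proceeds forward)

Q₀ = 1.9592e-08 vs Keq = 0.01259 ⇒ Q<K, forward
Step 1:
                   C          B          J          X
  Initial      9.236      3.159    0.01206    0.03437
  Change      -0.753      0.753      0.251      0.753
  Equil        8.483      3.912      0.263     0.7873
  solve Keq expr → x = 0.251; check Q = 0.01259
Then change container volume by factor 2 (V_new/V_old).
Step 2:
                   C          B          J          X
  Initial      4.242      1.956     0.1315     0.3937
  Change     -0.2823     0.2823     0.0941     0.2823
  Equil        3.959      2.238     0.2256      0.676
  solve Keq expr → x = 0.0941; check Q = 0.01259
Then remove 0.03367 M of J.
Step 3:
                   C          B          J          X
  Initial      3.959      2.238     0.1919      0.676
  Change    -0.01977    0.01977   0.006589    0.01977
  Equil        3.939      2.258     0.1985     0.6957
  solve Keq expr → x = 0.006589; check Q = 0.01259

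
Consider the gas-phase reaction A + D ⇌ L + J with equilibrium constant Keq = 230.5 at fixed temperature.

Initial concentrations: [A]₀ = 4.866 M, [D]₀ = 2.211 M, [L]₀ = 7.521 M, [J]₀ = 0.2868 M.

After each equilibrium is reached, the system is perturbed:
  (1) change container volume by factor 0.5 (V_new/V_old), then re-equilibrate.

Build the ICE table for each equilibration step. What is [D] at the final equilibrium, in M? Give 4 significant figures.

[D]_eq = 0.0768 M

Q₀ = 0.2005 vs Keq = 230.5 ⇒ Q<K, forward
Step 1:
                    A           D           L           J
  I             4.866       2.211       7.521      0.2868
  C            -2.173      -2.173       2.173       2.173
  E             2.693      0.0384       9.694       2.459
  solve Keq expr → x = 2.173; check Q = 230.5
Then change container volume by factor 0.5 (V_new/V_old).
Step 2:
                    A           D           L           J
  I             5.387      0.0768       19.39       4.919
  C                 0           0           0           0
  E             5.387      0.0768       19.39       4.919
  solve Keq expr → x = 0; check Q = 230.5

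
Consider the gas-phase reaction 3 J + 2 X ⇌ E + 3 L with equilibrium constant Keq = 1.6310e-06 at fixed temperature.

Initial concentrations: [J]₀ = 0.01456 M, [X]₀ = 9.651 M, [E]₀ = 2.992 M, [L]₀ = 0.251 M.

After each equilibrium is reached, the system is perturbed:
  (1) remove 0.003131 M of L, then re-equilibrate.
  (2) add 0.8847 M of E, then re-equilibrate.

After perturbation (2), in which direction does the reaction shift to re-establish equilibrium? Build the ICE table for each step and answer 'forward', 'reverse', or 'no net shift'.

Q₀ = 164.6 vs Keq = 1.6310e-06 ⇒ Q>K, reverse
Step 1:
                  J         X         E         L
  init      0.01456     9.651     2.992     0.251
  Δ          0.2413    0.1609  -0.08044   -0.2413
  eq         0.2559     9.812     2.912  0.009668
  solve Keq expr → x = -0.08044; check Q = 1.6310e-06
Then remove 0.003131 M of L.
Step 2:
                  J         X         E         L
  init       0.2559     9.812     2.912  0.006537
  Δ       -0.003015  -0.00201  0.001005  0.003015
  eq         0.2529      9.81     2.913  0.009552
  solve Keq expr → x = 0.001005; check Q = 1.6310e-06
Then add 0.8847 M of E.
Step 3:
                  J         X         E         L
  init       0.2529      9.81     3.797  0.009552
  Δ       7.8075e-04 5.2050e-04 -2.6025e-04 -7.8075e-04
  eq         0.2537      9.81     3.797  0.008771
  solve Keq expr → x = -2.6025e-04; check Q = 1.6310e-06

Direction: reverse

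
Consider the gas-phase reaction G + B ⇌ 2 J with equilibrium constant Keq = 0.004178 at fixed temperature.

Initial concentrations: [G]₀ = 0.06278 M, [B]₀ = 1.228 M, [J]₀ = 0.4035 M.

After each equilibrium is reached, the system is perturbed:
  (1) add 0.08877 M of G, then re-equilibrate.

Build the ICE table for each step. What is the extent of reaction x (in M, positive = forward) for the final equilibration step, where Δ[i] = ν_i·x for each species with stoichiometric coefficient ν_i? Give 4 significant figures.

Q₀ = 2.112 vs Keq = 0.004178 ⇒ Q>K, reverse
Step 1:
                   G          B          J
  Initial    0.06278      1.228     0.4035
  Change      0.1827     0.1827    -0.3655
  Equil       0.2455      1.411    0.03804
  solve Keq expr → x = -0.1827; check Q = 0.004178
Then add 0.08877 M of G.
Step 2:
                   G          B          J
  Initial     0.3343      1.411    0.03804
  Change   -0.003048  -0.003048   0.006097
  Equil       0.3312      1.408    0.04414
  solve Keq expr → x = 0.003048; check Q = 0.004178

x = 0.003048 M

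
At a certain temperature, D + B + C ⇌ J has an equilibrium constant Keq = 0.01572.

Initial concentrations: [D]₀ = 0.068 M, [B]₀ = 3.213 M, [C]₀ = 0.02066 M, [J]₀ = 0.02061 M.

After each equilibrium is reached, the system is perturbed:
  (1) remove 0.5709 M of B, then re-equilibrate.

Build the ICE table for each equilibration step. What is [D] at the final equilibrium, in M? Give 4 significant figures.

Q₀ = 4.566 vs Keq = 0.01572 ⇒ Q>K, reverse
Step 1:
                   D          B          C          J
  init         0.068      3.213    0.02066    0.02061
  Δ          0.02043    0.02043    0.02043   -0.02043
  eq         0.08843      3.233    0.04109 1.8466e-04
  solve Keq expr → x = -0.02043; check Q = 0.01572
Then remove 0.5709 M of B.
Step 2:
                   D          B          C          J
  init       0.08843      2.663    0.04109 1.8466e-04
  Δ       3.2427e-05 3.2427e-05 3.2427e-05 -3.2427e-05
  eq         0.08846      2.663    0.04112 1.5224e-04
  solve Keq expr → x = -3.2427e-05; check Q = 0.01572

[D]_eq = 0.08846 M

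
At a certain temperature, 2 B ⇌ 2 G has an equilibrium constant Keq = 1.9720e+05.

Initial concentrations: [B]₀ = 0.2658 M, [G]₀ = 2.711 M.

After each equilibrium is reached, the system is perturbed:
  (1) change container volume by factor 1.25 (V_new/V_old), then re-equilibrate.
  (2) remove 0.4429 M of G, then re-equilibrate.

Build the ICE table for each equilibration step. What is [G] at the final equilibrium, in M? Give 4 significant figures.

Q₀ = 104 vs Keq = 1.9720e+05 ⇒ Q<K, forward
Step 1:
                   B          G
  Initial     0.2658      2.711
  Change     -0.2591     0.2591
  Equil     0.006688       2.97
  solve Keq expr → x = 0.1296; check Q = 1.9720e+05
Then change container volume by factor 1.25 (V_new/V_old).
Step 2:
                   B          G
  Initial   0.005351      2.376
  Change           0          0
  Equil     0.005351      2.376
  solve Keq expr → x = 0; check Q = 1.9720e+05
Then remove 0.4429 M of G.
Step 3:
                   B          G
  Initial   0.005351      1.933
  Change  -9.9512e-04 9.9512e-04
  Equil     0.004356      1.934
  solve Keq expr → x = 4.9756e-04; check Q = 1.9720e+05

[G]_eq = 1.934 M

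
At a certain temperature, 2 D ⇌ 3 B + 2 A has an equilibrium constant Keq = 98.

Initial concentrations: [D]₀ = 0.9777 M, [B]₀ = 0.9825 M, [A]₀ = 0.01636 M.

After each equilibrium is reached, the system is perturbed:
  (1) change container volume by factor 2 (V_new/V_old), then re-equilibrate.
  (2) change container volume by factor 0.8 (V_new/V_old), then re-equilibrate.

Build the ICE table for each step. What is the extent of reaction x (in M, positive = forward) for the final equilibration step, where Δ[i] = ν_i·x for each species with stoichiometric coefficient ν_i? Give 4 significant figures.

x = -0.0103 M

Q₀ = 2.6555e-04 vs Keq = 98 ⇒ Q<K, forward
Step 1:
                   D          B          A
  init        0.9777     0.9825    0.01636
  Δ          -0.7441      1.116     0.7441
  eq          0.2336      2.099     0.7605
  solve Keq expr → x = 0.3721; check Q = 98
Then change container volume by factor 2 (V_new/V_old).
Step 2:
                   D          B          A
  init        0.1168      1.049     0.3802
  Δ         -0.06219    0.09329    0.06219
  eq         0.05459      1.143     0.4424
  solve Keq expr → x = 0.0311; check Q = 98
Then change container volume by factor 0.8 (V_new/V_old).
Step 3:
                   D          B          A
  init       0.06824      1.428     0.5531
  Δ          0.02061   -0.03091   -0.02061
  eq         0.08885      1.397     0.5324
  solve Keq expr → x = -0.0103; check Q = 98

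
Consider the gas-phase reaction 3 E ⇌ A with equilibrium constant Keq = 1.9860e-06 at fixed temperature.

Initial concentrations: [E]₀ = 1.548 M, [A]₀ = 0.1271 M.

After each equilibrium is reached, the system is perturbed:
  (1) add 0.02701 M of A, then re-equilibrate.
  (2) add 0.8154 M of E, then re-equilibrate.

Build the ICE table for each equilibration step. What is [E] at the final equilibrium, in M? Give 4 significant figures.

[E]_eq = 2.826 M

Q₀ = 0.03426 vs Keq = 1.9860e-06 ⇒ Q>K, reverse
Step 1:
                    E           A
  init          1.548      0.1271
  Δ            0.3813     -0.1271
  eq            1.929  1.4261e-05
  solve Keq expr → x = -0.1271; check Q = 1.9860e-06
Then add 0.02701 M of A.
Step 2:
                    E           A
  init          1.929     0.02702
  Δ           0.08102    -0.02701
  eq             2.01  1.6134e-05
  solve Keq expr → x = -0.02701; check Q = 1.9860e-06
Then add 0.8154 M of E.
Step 3:
                    E           A
  init          2.826  1.6134e-05
  Δ       -8.6007e-05  2.8669e-05
  eq            2.826  4.4803e-05
  solve Keq expr → x = 2.8669e-05; check Q = 1.9860e-06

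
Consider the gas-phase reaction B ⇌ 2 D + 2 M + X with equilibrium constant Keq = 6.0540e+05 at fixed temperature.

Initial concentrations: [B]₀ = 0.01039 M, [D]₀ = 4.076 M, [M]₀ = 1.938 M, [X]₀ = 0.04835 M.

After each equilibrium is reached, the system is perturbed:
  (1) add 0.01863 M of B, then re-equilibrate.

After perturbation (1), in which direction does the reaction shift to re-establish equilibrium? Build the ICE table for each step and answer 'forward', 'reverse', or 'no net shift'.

Direction: forward

Q₀ = 290.4 vs Keq = 6.0540e+05 ⇒ Q<K, forward
Step 1:
                  B         D         M         X
  Initial   0.01039     4.076     1.938   0.04835
  Change   -0.01038   0.02077   0.02077   0.01038
  Equil   6.2473e-06     4.097     1.959   0.05873
  solve Keq expr → x = 0.01038; check Q = 6.0540e+05
Then add 0.01863 M of B.
Step 2:
                  B         D         M         X
  Initial   0.01864     4.097     1.959   0.05873
  Change   -0.01863   0.03726   0.03726   0.01863
  Equil   8.7008e-06     4.134     1.996   0.07736
  solve Keq expr → x = 0.01863; check Q = 6.0540e+05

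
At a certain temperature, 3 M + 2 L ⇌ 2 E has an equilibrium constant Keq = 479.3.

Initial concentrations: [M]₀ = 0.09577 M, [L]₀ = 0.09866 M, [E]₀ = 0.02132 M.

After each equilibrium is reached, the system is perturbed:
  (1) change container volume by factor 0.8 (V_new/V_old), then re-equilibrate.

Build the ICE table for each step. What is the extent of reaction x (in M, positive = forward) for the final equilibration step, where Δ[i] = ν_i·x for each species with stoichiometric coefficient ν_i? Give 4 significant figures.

Q₀ = 53.16 vs Keq = 479.3 ⇒ Q<K, forward
Step 1:
                  M         L         E
  I         0.09577   0.09866   0.02132
  C         -0.0225    -0.015     0.015
  E         0.07327   0.08366   0.03632
  solve Keq expr → x = 0.007501; check Q = 479.3
Then change container volume by factor 0.8 (V_new/V_old).
Step 2:
                  M         L         E
  I         0.09158    0.1046    0.0454
  C       -0.008904 -0.005936  0.005936
  E         0.08268   0.09864   0.05134
  solve Keq expr → x = 0.002968; check Q = 479.3

x = 0.002968 M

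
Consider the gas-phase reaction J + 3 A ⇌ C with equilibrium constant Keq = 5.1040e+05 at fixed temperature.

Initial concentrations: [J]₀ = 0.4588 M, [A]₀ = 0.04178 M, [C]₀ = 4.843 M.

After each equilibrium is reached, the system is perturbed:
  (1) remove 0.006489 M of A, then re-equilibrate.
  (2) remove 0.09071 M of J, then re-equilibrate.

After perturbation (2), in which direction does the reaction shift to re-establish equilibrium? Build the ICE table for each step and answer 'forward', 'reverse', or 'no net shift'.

Q₀ = 1.4474e+05 vs Keq = 5.1040e+05 ⇒ Q<K, forward
Step 1:
                  J         A         C
  init       0.4588   0.04178     4.843
  Δ       -0.004742  -0.01423  0.004742
  eq         0.4541   0.02755     4.848
  solve Keq expr → x = 0.004742; check Q = 5.1040e+05
Then remove 0.006489 M of A.
Step 2:
                  J         A         C
  init       0.4541   0.02106     4.848
  Δ        0.002147  0.006442 -0.002147
  eq         0.4562   0.02751     4.846
  solve Keq expr → x = -0.002147; check Q = 5.1040e+05
Then remove 0.09071 M of J.
Step 3:
                  J         A         C
  init       0.3655   0.02751     4.846
  Δ       6.9646e-04  0.002089 -6.9646e-04
  eq         0.3662    0.0296     4.845
  solve Keq expr → x = -6.9646e-04; check Q = 5.1040e+05

Direction: reverse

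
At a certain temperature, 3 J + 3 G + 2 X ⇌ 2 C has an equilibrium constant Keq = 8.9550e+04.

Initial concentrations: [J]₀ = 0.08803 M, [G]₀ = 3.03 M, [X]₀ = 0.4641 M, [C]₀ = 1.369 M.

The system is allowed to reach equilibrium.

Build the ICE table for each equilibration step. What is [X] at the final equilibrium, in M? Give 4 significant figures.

Q₀ = 458.5 vs Keq = 8.9550e+04 ⇒ Q<K, forward
Step 1:
                  J         G         X         C
  I         0.08803      3.03    0.4641     1.369
  C        -0.07096  -0.07096   -0.0473    0.0473
  E         0.01707     2.959    0.4168     1.416
  solve Keq expr → x = 0.02365; check Q = 8.9550e+04

[X]_eq = 0.4168 M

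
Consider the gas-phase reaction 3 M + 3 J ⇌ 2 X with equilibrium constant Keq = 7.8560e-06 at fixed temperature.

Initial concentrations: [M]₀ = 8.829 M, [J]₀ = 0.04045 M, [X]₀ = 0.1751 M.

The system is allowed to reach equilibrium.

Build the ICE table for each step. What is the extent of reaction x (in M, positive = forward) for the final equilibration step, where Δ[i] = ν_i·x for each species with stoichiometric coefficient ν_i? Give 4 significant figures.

Q₀ = 0.6731 vs Keq = 7.8560e-06 ⇒ Q>K, reverse
Step 1:
                    M           J           X
  Initial       8.829     0.04045      0.1751
  Change       0.2451      0.2451     -0.1634
  Equil         9.074      0.2856     0.01169
  solve Keq expr → x = -0.0817; check Q = 7.8560e-06

x = -0.0817 M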